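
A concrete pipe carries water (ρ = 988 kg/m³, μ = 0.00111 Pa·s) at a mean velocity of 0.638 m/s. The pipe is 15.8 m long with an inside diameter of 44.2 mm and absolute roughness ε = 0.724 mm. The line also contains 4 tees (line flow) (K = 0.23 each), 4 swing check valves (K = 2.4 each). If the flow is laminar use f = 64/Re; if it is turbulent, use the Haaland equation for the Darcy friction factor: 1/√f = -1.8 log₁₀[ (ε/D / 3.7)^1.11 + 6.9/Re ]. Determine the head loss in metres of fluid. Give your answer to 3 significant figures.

Reynolds number Re = ρVD/μ = 988 · 0.638 · 0.0442 / 0.00111 = 2.51e+04.
Re > 4000 → turbulent. Relative roughness ε/D = 0.000724/0.0442 = 0.0164. Haaland: 1/√f = -1.8 log₁₀[(0.0164/3.7)^1.11 + 6.9/2.51e+04] = -1.8 log₁₀[0.00244 + 0.000275] = 4.62, so f = 0.04686.
Total minor-loss coefficient ΣK = 4·0.23 + 4·2.4 = 10.5.
ΔP = [f·L/D + ΣK]·(ρV²/2) = [0.04686·15.8/0.0442 + 10.5]·(988·0.638²/2) = [16.75 + 10.5]·201.1 = 5484 Pa.
Head loss h_f = ΔP/(ρg) = 5484/(988·9.81) = 0.566 m.

h_f ≈ 0.566 m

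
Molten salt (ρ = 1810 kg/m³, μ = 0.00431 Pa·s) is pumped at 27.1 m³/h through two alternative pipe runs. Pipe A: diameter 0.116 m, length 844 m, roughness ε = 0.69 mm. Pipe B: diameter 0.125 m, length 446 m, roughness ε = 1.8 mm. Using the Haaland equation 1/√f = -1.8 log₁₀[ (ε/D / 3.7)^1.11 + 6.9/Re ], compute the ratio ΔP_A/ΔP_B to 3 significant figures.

Pipe A: V = Q/A = 0.007528/0.01057 = 0.7123 m/s; Re = 3.47e+04; ε/D = 0.00595; Haaland → f = 0.03421; ΔP_A = f(L/D)(ρV²/2) = 1.143e+05 Pa.
Pipe B: V = Q/A = 0.007528/0.01227 = 0.6134 m/s; Re = 3.22e+04; ε/D = 0.0144; Haaland → f = 0.04452; ΔP_B = f(L/D)(ρV²/2) = 5.409e+04 Pa.
ΔP_A/ΔP_B = 1.143e+05/5.409e+04 = 2.11.

ΔP_A/ΔP_B ≈ 2.11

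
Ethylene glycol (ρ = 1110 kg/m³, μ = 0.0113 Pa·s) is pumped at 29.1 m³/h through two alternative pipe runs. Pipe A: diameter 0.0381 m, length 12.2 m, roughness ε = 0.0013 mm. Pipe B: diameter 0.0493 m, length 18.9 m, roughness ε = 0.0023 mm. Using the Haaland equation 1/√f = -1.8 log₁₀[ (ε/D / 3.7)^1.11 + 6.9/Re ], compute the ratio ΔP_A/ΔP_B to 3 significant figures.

ΔP_A/ΔP_B ≈ 2.20

Pipe A: V = Q/A = 0.008083/0.00114 = 7.09 m/s; Re = 2.654e+04; ε/D = 3.41e-05; Haaland → f = 0.02407; ΔP_A = f(L/D)(ρV²/2) = 2.151e+05 Pa.
Pipe B: V = Q/A = 0.008083/0.001909 = 4.235 m/s; Re = 2.051e+04; ε/D = 4.67e-05; Haaland → f = 0.02566; ΔP_B = f(L/D)(ρV²/2) = 9.789e+04 Pa.
ΔP_A/ΔP_B = 2.151e+05/9.789e+04 = 2.20.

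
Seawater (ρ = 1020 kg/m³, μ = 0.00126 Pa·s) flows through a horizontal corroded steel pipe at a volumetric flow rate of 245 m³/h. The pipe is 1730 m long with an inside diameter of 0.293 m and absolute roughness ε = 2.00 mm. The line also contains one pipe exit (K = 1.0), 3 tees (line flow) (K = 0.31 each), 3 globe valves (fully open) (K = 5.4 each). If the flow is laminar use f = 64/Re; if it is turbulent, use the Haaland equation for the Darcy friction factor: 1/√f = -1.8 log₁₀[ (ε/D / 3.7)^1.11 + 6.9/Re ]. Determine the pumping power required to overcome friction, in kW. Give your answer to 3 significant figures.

P ≈ 7.70 kW

Q = 245 m³/h = 245/3600 = 0.06806 m³/s.
Cross-sectional area A = πD²/4 = π(0.293)²/4 = 0.06743 m²; mean velocity V = Q/A = 0.06806/0.06743 = 1.009 m/s.
Reynolds number Re = ρVD/μ = 1020 · 1.009 · 0.293 / 0.00126 = 2.394e+05.
Re > 4000 → turbulent. Relative roughness ε/D = 0.002/0.293 = 0.00683. Haaland: 1/√f = -1.8 log₁₀[(0.00683/3.7)^1.11 + 6.9/2.394e+05] = -1.8 log₁₀[0.000923 + 2.88e-05] = 5.439, so f = 0.03381.
Total minor-loss coefficient ΣK = 1·1 + 3·0.31 + 3·5.4 = 18.1.
ΔP = [f·L/D + ΣK]·(ρV²/2) = [0.03381·1730/0.293 + 18.1]·(1020·1.009²/2) = [199.6 + 18.1]·519.6 = 1.131e+05 Pa.
Pumping power P = QΔP = 0.06806·1.131e+05 = 7700 W = 7.70 kW.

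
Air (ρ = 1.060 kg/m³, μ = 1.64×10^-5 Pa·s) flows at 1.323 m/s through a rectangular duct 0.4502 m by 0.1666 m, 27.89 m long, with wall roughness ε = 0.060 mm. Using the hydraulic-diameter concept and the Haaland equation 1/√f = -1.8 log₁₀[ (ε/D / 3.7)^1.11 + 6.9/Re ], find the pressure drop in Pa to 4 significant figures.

ΔP ≈ 2.759 Pa

Hydraulic diameter D_h = 4A/P = 4·(0.4502·0.1666)/(2·(0.4502+0.1666)) = 0.3/1.234 = 0.2432 m.
Re = ρVD_h/μ = 1.06·1.323·0.2432/1.64e-05 = 2.08e+04.
ε/D_h = 6e-05/0.2432 = 0.000247; Haaland gives 1/√f = -1.8 log₁₀[2.32e-05+0.000332] = 6.21, so f = 0.02593.
ΔP = f(L/D_h)(ρV²/2) = 0.02593·27.89/0.2432·0.9277 = 2.759 Pa.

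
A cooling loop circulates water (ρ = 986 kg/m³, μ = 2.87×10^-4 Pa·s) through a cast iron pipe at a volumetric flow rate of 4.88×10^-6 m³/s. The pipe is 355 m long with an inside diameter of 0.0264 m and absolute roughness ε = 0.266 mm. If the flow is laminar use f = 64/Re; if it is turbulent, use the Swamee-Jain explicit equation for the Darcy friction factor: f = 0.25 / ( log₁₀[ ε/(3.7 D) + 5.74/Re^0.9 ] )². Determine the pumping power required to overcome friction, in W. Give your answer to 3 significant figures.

Cross-sectional area A = πD²/4 = π(0.0264)²/4 = 0.0005474 m²; mean velocity V = Q/A = 4.88e-06/0.0005474 = 0.008915 m/s.
Reynolds number Re = ρVD/μ = 986 · 0.008915 · 0.0264 / 0.000287 = 808.6.
Re < 2300 → laminar flow, so f = 64/Re = 64/808.6 = 0.07915 (the turbulent correlation is not needed).
Darcy-Weisbach: ΔP = f(L/D)(ρV²/2) = 0.07915·(355/0.0264)·(986·0.008915²/2) = 0.07915·1.345e+04·0.03918 = 41.7 Pa.
Pumping power P = QΔP = 4.88e-06·41.7 = 2.035×10^-4 W = 2.04×10^-4 W.

P ≈ 2.04×10^-4 W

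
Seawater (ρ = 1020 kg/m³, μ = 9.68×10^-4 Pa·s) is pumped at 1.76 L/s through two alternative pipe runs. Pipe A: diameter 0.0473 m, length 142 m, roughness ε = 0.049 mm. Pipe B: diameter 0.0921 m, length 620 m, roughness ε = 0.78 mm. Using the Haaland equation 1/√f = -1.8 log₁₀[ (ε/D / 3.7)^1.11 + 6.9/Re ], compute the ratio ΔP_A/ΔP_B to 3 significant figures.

Pipe A: V = Q/A = 0.00176/0.001757 = 1.002 m/s; Re = 4.992e+04; ε/D = 0.00104; Haaland → f = 0.02383; ΔP_A = f(L/D)(ρV²/2) = 3.661e+04 Pa.
Pipe B: V = Q/A = 0.00176/0.006662 = 0.2642 m/s; Re = 2.564e+04; ε/D = 0.00847; Haaland → f = 0.03824; ΔP_B = f(L/D)(ρV²/2) = 9162 Pa.
ΔP_A/ΔP_B = 3.661e+04/9162 = 4.00.

ΔP_A/ΔP_B ≈ 4.00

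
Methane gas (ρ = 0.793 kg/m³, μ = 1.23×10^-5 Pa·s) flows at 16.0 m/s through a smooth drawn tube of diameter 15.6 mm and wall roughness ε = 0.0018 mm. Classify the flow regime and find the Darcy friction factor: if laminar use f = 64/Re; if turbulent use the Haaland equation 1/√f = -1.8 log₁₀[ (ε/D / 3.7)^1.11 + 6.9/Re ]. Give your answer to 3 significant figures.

Re = ρVD/μ = 0.793·16·0.0156/1.23e-05 = 1.609e+04.
Re > 4000 → turbulent. ε/D = 1.8e-06/0.0156 = 0.000115; Haaland: 1/√f = -1.8 log₁₀[9.96e-06 + 0.000429] = 6.044, so f = 0.02737.

f ≈ 0.0274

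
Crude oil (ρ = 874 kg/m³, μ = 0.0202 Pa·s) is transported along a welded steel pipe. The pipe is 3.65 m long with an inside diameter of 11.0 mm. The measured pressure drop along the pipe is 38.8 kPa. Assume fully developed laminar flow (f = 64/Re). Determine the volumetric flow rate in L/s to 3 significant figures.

Q ≈ 0.189 L/s

For laminar flow, f = 64/Re with Re = ρVD/μ, so Darcy-Weisbach reduces to ΔP = 32μLV/D². Solving for V: V = ΔP·D²/(32μL) = 3.88e+04·(0.011)²/(32·0.0202·3.65) = 1.99 m/s.
Check: Re = ρVD/μ = 874·1.99·0.011/0.0202 = 947.1 < 2300, so the laminar assumption holds.
Q = V·A = 1.99·(π/4·0.011²) = 0.0001891 m³/s = 0.189 L/s.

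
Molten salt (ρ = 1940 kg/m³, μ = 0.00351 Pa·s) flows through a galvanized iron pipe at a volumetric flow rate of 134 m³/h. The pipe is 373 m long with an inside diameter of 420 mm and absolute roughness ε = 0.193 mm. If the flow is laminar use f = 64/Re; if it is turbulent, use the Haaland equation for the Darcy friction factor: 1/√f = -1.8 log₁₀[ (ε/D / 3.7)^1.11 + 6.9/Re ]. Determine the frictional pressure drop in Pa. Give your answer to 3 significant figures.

ΔP ≈ 1330 Pa

Q = 134 m³/h = 134/3600 = 0.03722 m³/s.
Cross-sectional area A = πD²/4 = π(0.42)²/4 = 0.1385 m²; mean velocity V = Q/A = 0.03722/0.1385 = 0.2687 m/s.
Reynolds number Re = ρVD/μ = 1940 · 0.2687 · 0.42 / 0.00351 = 6.237e+04.
Re > 4000 → turbulent. Relative roughness ε/D = 0.000193/0.42 = 0.00046. Haaland: 1/√f = -1.8 log₁₀[(0.00046/3.7)^1.11 + 6.9/6.237e+04] = -1.8 log₁₀[4.62e-05 + 0.000111] = 6.848, so f = 0.02132.
Darcy-Weisbach: ΔP = f(L/D)(ρV²/2) = 0.02132·(373/0.42)·(1940·0.2687²/2) = 0.02132·888.1·70.02 = 1326 Pa.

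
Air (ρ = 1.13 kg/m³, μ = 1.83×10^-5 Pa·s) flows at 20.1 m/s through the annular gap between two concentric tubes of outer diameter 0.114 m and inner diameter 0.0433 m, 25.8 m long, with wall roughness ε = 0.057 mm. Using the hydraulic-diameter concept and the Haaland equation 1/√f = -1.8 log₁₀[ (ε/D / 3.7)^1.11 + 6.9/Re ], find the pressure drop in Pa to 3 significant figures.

Hydraulic diameter D_h = 4A/P = D_o - D_i = 0.114 - 0.0433 = 0.0707 m.
Re = ρVD_h/μ = 1.13·20.1·0.0707/1.83e-05 = 8.775e+04.
ε/D_h = 5.7e-05/0.0707 = 0.000806; Haaland gives 1/√f = -1.8 log₁₀[8.62e-05+7.86e-05] = 6.809, so f = 0.02157.
ΔP = f(L/D_h)(ρV²/2) = 0.02157·25.8/0.0707·228.3 = 1797 Pa.

ΔP ≈ 1800 Pa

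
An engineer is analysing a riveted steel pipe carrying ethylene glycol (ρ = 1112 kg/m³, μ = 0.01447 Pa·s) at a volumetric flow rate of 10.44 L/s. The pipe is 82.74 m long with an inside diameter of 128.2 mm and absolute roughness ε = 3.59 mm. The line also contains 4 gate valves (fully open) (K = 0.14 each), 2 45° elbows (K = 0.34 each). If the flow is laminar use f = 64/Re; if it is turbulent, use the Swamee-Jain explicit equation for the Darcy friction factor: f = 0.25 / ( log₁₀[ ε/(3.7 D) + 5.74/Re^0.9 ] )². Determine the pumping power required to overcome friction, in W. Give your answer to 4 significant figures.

P ≈ 153.4 W

Q = 10.44 L/s = 10.44/1000 = 0.01044 m³/s.
Cross-sectional area A = πD²/4 = π(0.1282)²/4 = 0.01291 m²; mean velocity V = Q/A = 0.01044/0.01291 = 0.8088 m/s.
Reynolds number Re = ρVD/μ = 1112 · 0.8088 · 0.1282 / 0.0145 = 7968.
Re > 4000 → turbulent. Relative roughness ε/D = 0.00359/0.1282 = 0.028. Swamee-Jain: f = 0.25/(log₁₀[0.028/3.7 + 5.74/7968^0.9])² = 0.25/(log₁₀[0.00757 + 0.00177])² = 0.25/(-2.03)² = 0.06068.
Total minor-loss coefficient ΣK = 4·0.14 + 2·0.34 = 1.24.
ΔP = [f·L/D + ΣK]·(ρV²/2) = [0.06068·82.74/0.1282 + 1.24]·(1112·0.8088²/2) = [39.16 + 1.24]·363.7 = 1.469e+04 Pa.
Pumping power P = QΔP = 0.01044·1.469e+04 = 153.41 W = 153.4 W.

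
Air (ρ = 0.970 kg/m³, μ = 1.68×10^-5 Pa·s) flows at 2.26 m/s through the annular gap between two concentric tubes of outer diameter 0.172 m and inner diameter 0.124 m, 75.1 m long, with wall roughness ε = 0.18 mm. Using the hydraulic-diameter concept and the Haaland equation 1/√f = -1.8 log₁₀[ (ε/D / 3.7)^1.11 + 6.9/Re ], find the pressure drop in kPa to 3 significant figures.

Hydraulic diameter D_h = 4A/P = D_o - D_i = 0.172 - 0.124 = 0.048 m.
Re = ρVD_h/μ = 0.97·2.26·0.048/1.68e-05 = 6263.
ε/D_h = 0.00018/0.048 = 0.00375; Haaland gives 1/√f = -1.8 log₁₀[0.000475+0.0011] = 5.044, so f = 0.0393.
ΔP = f(L/D_h)(ρV²/2) = 0.0393·75.1/0.048·2.477 = 152.3 Pa.
ΔP = 0.152 kPa.

ΔP ≈ 0.152 kPa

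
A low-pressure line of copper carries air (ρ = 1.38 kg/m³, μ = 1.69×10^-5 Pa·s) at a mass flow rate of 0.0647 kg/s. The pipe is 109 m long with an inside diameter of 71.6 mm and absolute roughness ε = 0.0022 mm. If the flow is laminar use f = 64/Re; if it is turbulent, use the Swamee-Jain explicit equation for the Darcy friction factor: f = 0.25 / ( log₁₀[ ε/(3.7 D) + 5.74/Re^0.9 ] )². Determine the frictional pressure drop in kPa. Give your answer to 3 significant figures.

A = πD²/4 = π(0.0716)²/4 = 0.004026 m²; mean velocity V = ṁ/(ρA) = 0.0647/(1.38 · 0.004026) = 11.64 m/s.
Reynolds number Re = ρVD/μ = 1.38 · 11.64 · 0.0716 / 1.69e-05 = 6.808e+04.
Re > 4000 → turbulent. Relative roughness ε/D = 2.2e-06/0.0716 = 3.07e-05. Swamee-Jain: f = 0.25/(log₁₀[3.07e-05/3.7 + 5.74/6.808e+04^0.9])² = 0.25/(log₁₀[8.3e-06 + 0.000257])² = 0.25/(-3.577)² = 0.01954.
Darcy-Weisbach: ΔP = f(L/D)(ρV²/2) = 0.01954·(109/0.0716)·(1.38·11.64²/2) = 0.01954·1522·93.56 = 2783 Pa.
ΔP = 2783 Pa = 2.78 kPa.

ΔP ≈ 2.78 kPa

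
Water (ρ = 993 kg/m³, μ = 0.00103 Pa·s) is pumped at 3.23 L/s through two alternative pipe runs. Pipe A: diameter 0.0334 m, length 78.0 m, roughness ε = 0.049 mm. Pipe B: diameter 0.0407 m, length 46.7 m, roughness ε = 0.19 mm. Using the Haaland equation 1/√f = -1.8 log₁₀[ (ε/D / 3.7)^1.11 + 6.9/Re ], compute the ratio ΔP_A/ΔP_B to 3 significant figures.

ΔP_A/ΔP_B ≈ 3.39

Pipe A: V = Q/A = 0.00323/0.0008762 = 3.687 m/s; Re = 1.187e+05; ε/D = 0.00147; Haaland → f = 0.02321; ΔP_A = f(L/D)(ρV²/2) = 3.658e+05 Pa.
Pipe B: V = Q/A = 0.00323/0.001301 = 2.483 m/s; Re = 9.742e+04; ε/D = 0.00467; Haaland → f = 0.03072; ΔP_B = f(L/D)(ρV²/2) = 1.079e+05 Pa.
ΔP_A/ΔP_B = 3.658e+05/1.079e+05 = 3.39.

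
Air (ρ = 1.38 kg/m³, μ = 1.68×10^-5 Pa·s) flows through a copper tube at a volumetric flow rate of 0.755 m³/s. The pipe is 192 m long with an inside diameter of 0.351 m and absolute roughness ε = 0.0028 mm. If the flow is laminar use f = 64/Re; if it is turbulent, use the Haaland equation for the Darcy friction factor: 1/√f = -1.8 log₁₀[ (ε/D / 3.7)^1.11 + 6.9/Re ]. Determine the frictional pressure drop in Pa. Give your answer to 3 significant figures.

Cross-sectional area A = πD²/4 = π(0.351)²/4 = 0.09676 m²; mean velocity V = Q/A = 0.755/0.09676 = 7.803 m/s.
Reynolds number Re = ρVD/μ = 1.38 · 7.803 · 0.351 / 1.68e-05 = 2.25e+05.
Re > 4000 → turbulent. Relative roughness ε/D = 2.8e-06/0.351 = 7.98e-06. Haaland: 1/√f = -1.8 log₁₀[(7.98e-06/3.7)^1.11 + 6.9/2.25e+05] = -1.8 log₁₀[5.13e-07 + 3.07e-05] = 8.111, so f = 0.0152.
Darcy-Weisbach: ΔP = f(L/D)(ρV²/2) = 0.0152·(192/0.351)·(1.38·7.803²/2) = 0.0152·547·42.01 = 349.3 Pa.

ΔP ≈ 349 Pa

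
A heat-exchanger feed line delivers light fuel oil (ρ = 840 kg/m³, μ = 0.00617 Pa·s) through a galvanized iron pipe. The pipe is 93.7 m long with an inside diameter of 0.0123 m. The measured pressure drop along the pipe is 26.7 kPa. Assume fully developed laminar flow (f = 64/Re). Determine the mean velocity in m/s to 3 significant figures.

For laminar flow, f = 64/Re with Re = ρVD/μ, so Darcy-Weisbach reduces to ΔP = 32μLV/D². Solving for V: V = ΔP·D²/(32μL) = 2.67e+04·(0.0123)²/(32·0.00617·93.7) = 0.2183 m/s.
Check: Re = ρVD/μ = 840·0.2183·0.0123/0.00617 = 365.6 < 2300, so the laminar assumption holds.

V ≈ 0.218 m/s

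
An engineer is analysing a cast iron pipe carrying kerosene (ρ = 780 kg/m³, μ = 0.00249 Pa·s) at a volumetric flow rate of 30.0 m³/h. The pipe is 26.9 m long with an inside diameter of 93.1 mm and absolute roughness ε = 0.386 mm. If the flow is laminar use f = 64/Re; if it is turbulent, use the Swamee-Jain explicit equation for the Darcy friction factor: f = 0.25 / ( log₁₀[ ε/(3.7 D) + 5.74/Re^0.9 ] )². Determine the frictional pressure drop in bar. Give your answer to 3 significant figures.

ΔP ≈ 0.0538 bar

Q = 30.0 m³/h = 30.0/3600 = 0.008333 m³/s.
Cross-sectional area A = πD²/4 = π(0.0931)²/4 = 0.006808 m²; mean velocity V = Q/A = 0.008333/0.006808 = 1.224 m/s.
Reynolds number Re = ρVD/μ = 780 · 1.224 · 0.0931 / 0.00249 = 3.57e+04.
Re > 4000 → turbulent. Relative roughness ε/D = 0.000386/0.0931 = 0.00415. Swamee-Jain: f = 0.25/(log₁₀[0.00415/3.7 + 5.74/3.57e+04^0.9])² = 0.25/(log₁₀[0.00112 + 0.000459])² = 0.25/(-2.802)² = 0.03185.
Darcy-Weisbach: ΔP = f(L/D)(ρV²/2) = 0.03185·(26.9/0.0931)·(780·1.224²/2) = 0.03185·288.9·584.4 = 5379 Pa.
ΔP = 5379 Pa = 0.0538 bar.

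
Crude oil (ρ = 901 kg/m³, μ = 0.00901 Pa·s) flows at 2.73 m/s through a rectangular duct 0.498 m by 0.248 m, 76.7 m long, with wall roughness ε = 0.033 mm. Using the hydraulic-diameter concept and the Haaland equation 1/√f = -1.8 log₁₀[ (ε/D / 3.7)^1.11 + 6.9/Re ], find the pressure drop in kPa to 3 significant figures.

ΔP ≈ 14.5 kPa

Hydraulic diameter D_h = 4A/P = 4·(0.498·0.248)/(2·(0.498+0.248)) = 0.494/1.492 = 0.3311 m.
Re = ρVD_h/μ = 901·2.73·0.3311/0.00901 = 9.039e+04.
ε/D_h = 3.3e-05/0.3311 = 9.97e-05; Haaland gives 1/√f = -1.8 log₁₀[8.47e-06+7.63e-05] = 7.329, so f = 0.01862.
ΔP = f(L/D_h)(ρV²/2) = 0.01862·76.7/0.3311·3358 = 1.448e+04 Pa.
ΔP = 14.5 kPa.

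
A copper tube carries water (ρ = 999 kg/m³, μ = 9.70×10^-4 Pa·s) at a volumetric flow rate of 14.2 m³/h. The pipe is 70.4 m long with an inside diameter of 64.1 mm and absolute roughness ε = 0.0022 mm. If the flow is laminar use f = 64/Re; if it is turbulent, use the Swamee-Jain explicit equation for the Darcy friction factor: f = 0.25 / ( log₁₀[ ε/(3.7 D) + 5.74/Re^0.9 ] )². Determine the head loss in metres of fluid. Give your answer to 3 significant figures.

h_f ≈ 1.58 m

Q = 14.2 m³/h = 14.2/3600 = 0.003944 m³/s.
Cross-sectional area A = πD²/4 = π(0.0641)²/4 = 0.003227 m²; mean velocity V = Q/A = 0.003944/0.003227 = 1.222 m/s.
Reynolds number Re = ρVD/μ = 999 · 1.222 · 0.0641 / 0.00097 = 8.069e+04.
Re > 4000 → turbulent. Relative roughness ε/D = 2.2e-06/0.0641 = 3.43e-05. Swamee-Jain: f = 0.25/(log₁₀[3.43e-05/3.7 + 5.74/8.069e+04^0.9])² = 0.25/(log₁₀[9.28e-06 + 0.00022])² = 0.25/(-3.639)² = 0.01888.
Darcy-Weisbach: ΔP = f(L/D)(ρV²/2) = 0.01888·(70.4/0.0641)·(999·1.222²/2) = 0.01888·1098·746.3 = 1.547e+04 Pa.
Head loss h_f = ΔP/(ρg) = 1.547e+04/(999·9.81) = 1.58 m.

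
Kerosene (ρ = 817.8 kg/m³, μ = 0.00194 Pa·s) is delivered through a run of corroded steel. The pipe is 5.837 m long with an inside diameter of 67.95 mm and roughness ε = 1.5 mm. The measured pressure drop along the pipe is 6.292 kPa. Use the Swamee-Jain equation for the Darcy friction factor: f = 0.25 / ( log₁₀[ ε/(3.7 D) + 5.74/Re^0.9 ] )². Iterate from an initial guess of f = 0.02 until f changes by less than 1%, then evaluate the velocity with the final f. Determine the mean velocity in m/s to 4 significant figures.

Rearranging Darcy-Weisbach: V = √(2·ΔP·D/(f·L·ρ)). With ε/D = 0.0015/0.06795 = 0.0221, iterate starting from f = 0.02:
  f = 0.02 → V = √(2·6292·0.06795/(0.02·5.837·817.8)) = 2.993 m/s; Re = ρVD/μ = 8.572e+04; f → 0.05122
  f = 0.05122 → V = 1.87 m/s; Re = 5.357e+04; f → 0.05157
Converged (Δf/f < 1%). With the final f = 0.05157: V = √(2·6292·0.06795/(0.05157·5.837·817.8)) = 1.864 m/s.

V ≈ 1.864 m/s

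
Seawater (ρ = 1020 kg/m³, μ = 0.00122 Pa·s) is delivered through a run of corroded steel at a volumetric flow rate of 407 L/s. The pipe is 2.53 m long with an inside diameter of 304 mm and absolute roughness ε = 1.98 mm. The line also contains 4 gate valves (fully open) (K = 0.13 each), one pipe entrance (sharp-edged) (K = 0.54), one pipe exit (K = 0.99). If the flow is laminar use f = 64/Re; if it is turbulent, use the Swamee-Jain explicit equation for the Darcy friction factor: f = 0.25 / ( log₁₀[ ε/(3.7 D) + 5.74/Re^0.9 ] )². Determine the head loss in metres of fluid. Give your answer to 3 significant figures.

h_f ≈ 3.73 m

Q = 407 L/s = 407/1000 = 0.407 m³/s.
Cross-sectional area A = πD²/4 = π(0.304)²/4 = 0.07258 m²; mean velocity V = Q/A = 0.407/0.07258 = 5.607 m/s.
Reynolds number Re = ρVD/μ = 1020 · 5.607 · 0.304 / 0.00122 = 1.425e+06.
Re > 4000 → turbulent. Relative roughness ε/D = 0.00198/0.304 = 0.00651. Swamee-Jain: f = 0.25/(log₁₀[0.00651/3.7 + 5.74/1.425e+06^0.9])² = 0.25/(log₁₀[0.00176 + 1.66e-05])² = 0.25/(-2.75)² = 0.03305.
Total minor-loss coefficient ΣK = 4·0.13 + 1·0.54 + 1·0.99 = 2.05.
ΔP = [f·L/D + ΣK]·(ρV²/2) = [0.03305·2.53/0.304 + 2.05]·(1020·5.607²/2) = [0.2751 + 2.05]·1.604e+04 = 3.728e+04 Pa.
Head loss h_f = ΔP/(ρg) = 3.728e+04/(1020·9.81) = 3.73 m.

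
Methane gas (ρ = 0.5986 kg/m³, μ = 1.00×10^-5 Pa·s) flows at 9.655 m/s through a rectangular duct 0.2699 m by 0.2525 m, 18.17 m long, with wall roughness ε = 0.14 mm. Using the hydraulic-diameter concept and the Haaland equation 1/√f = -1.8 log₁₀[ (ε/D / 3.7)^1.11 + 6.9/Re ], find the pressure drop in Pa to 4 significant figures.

Hydraulic diameter D_h = 4A/P = 4·(0.2699·0.2525)/(2·(0.2699+0.2525)) = 0.2726/1.045 = 0.2609 m.
Re = ρVD_h/μ = 0.5986·9.655·0.2609/1e-05 = 1.508e+05.
ε/D_h = 0.00014/0.2609 = 0.000537; Haaland gives 1/√f = -1.8 log₁₀[5.49e-05+4.58e-05] = 7.195, so f = 0.01932.
ΔP = f(L/D_h)(ρV²/2) = 0.01932·18.17/0.2609·27.9 = 37.53 Pa.

ΔP ≈ 37.53 Pa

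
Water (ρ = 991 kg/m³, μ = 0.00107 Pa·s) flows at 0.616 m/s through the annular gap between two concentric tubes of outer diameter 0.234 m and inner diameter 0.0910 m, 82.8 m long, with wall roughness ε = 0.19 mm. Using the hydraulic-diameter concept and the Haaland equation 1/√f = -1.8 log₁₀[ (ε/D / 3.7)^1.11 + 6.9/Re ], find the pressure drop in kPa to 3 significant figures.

Hydraulic diameter D_h = 4A/P = D_o - D_i = 0.234 - 0.091 = 0.143 m.
Re = ρVD_h/μ = 991·0.616·0.143/0.00107 = 8.158e+04.
ε/D_h = 0.00019/0.143 = 0.00133; Haaland gives 1/√f = -1.8 log₁₀[0.00015+8.46e-05] = 6.533, so f = 0.02343.
ΔP = f(L/D_h)(ρV²/2) = 0.02343·82.8/0.143·188 = 2551 Pa.
ΔP = 2.55 kPa.

ΔP ≈ 2.55 kPa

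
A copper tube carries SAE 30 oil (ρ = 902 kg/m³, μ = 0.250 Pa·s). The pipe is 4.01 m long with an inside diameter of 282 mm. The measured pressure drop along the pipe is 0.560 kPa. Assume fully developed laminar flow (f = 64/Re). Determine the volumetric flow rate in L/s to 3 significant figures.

For laminar flow, f = 64/Re with Re = ρVD/μ, so Darcy-Weisbach reduces to ΔP = 32μLV/D². Solving for V: V = ΔP·D²/(32μL) = 560·(0.282)²/(32·0.25·4.01) = 1.388 m/s.
Check: Re = ρVD/μ = 902·1.388·0.282/0.25 = 1412 < 2300, so the laminar assumption holds.
Q = V·A = 1.388·(π/4·0.282²) = 0.0867 m³/s = 86.7 L/s.

Q ≈ 86.7 L/s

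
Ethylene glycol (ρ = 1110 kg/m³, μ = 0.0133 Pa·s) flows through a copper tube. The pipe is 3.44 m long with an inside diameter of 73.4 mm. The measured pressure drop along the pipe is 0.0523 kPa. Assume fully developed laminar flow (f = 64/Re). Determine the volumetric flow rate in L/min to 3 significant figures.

Q ≈ 48.9 L/min

For laminar flow, f = 64/Re with Re = ρVD/μ, so Darcy-Weisbach reduces to ΔP = 32μLV/D². Solving for V: V = ΔP·D²/(32μL) = 52.3·(0.0734)²/(32·0.0133·3.44) = 0.1925 m/s.
Check: Re = ρVD/μ = 1110·0.1925·0.0734/0.0133 = 1179 < 2300, so the laminar assumption holds.
Q = V·A = 0.1925·(π/4·0.0734²) = 0.0008144 m³/s = 48.9 L/min.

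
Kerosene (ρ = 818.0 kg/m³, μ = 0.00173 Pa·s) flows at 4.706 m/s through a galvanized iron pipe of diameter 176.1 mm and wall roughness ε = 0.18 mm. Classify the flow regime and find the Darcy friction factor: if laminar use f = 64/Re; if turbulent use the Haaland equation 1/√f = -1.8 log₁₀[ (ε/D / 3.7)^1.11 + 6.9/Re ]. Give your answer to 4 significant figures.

Re = ρVD/μ = 818·4.706·0.1761/0.00173 = 3.918e+05.
Re > 4000 → turbulent. ε/D = 0.00018/0.1761 = 0.00102; Haaland: 1/√f = -1.8 log₁₀[0.000112 + 1.76e-05] = 6.996, so f = 0.02043.

f ≈ 0.02043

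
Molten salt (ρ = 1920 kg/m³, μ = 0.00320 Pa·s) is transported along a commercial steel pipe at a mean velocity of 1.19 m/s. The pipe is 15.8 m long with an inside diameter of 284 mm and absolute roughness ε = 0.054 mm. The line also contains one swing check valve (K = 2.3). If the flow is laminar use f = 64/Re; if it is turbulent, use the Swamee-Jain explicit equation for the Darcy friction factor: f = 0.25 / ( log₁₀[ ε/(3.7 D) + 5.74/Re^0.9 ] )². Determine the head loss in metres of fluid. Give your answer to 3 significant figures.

Reynolds number Re = ρVD/μ = 1920 · 1.19 · 0.284 / 0.0032 = 2.028e+05.
Re > 4000 → turbulent. Relative roughness ε/D = 5.4e-05/0.284 = 0.00019. Swamee-Jain: f = 0.25/(log₁₀[0.00019/3.7 + 5.74/2.028e+05^0.9])² = 0.25/(log₁₀[5.14e-05 + 9.61e-05])² = 0.25/(-3.831)² = 0.01703.
Total minor-loss coefficient ΣK = 1·2.3 = 2.3.
ΔP = [f·L/D + ΣK]·(ρV²/2) = [0.01703·15.8/0.284 + 2.3]·(1920·1.19²/2) = [0.9475 + 2.3]·1359 = 4415 Pa.
Head loss h_f = ΔP/(ρg) = 4415/(1920·9.81) = 0.234 m.

h_f ≈ 0.234 m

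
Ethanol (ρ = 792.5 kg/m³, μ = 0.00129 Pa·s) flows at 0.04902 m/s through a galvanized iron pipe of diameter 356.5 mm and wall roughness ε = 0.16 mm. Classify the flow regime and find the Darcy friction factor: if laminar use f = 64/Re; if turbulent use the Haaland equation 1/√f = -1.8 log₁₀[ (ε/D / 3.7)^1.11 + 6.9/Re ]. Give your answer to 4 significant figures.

f ≈ 0.03086

Re = ρVD/μ = 792.5·0.04902·0.3565/0.00129 = 1.074e+04.
Re > 4000 → turbulent. ε/D = 0.00016/0.3565 = 0.000449; Haaland: 1/√f = -1.8 log₁₀[4.5e-05 + 0.000643] = 5.693, so f = 0.03086.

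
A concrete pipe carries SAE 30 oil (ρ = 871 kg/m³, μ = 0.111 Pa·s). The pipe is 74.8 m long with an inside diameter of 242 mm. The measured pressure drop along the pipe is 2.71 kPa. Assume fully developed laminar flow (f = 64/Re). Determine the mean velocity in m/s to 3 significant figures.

For laminar flow, f = 64/Re with Re = ρVD/μ, so Darcy-Weisbach reduces to ΔP = 32μLV/D². Solving for V: V = ΔP·D²/(32μL) = 2710·(0.242)²/(32·0.111·74.8) = 0.5973 m/s.
Check: Re = ρVD/μ = 871·0.5973·0.242/0.111 = 1134 < 2300, so the laminar assumption holds.

V ≈ 0.597 m/s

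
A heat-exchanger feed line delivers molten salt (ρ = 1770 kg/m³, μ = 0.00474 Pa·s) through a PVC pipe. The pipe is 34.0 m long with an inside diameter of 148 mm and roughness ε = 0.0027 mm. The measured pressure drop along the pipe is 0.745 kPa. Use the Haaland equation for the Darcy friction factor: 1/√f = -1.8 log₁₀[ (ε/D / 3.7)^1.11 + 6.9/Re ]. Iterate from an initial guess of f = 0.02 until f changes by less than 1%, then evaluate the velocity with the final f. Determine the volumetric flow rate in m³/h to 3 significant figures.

Rearranging Darcy-Weisbach: V = √(2·ΔP·D/(f·L·ρ)). With ε/D = 2.7e-06/0.148 = 1.82e-05, iterate starting from f = 0.02:
  f = 0.02 → V = √(2·745·0.148/(0.02·34·1770)) = 0.428 m/s; Re = ρVD/μ = 2.366e+04; f → 0.02472
  f = 0.02472 → V = 0.385 m/s; Re = 2.128e+04; f → 0.02538
  f = 0.02538 → V = 0.38 m/s; Re = 2.1e+04; f → 0.02546
Converged (Δf/f < 1%). With the final f = 0.02546: V = √(2·745·0.148/(0.02546·34·1770)) = 0.3794 m/s.
Q = V·A = 0.3794·(π/4·0.148²) = 0.006526 m³/s = 23.5 m³/h.

Q ≈ 23.5 m³/h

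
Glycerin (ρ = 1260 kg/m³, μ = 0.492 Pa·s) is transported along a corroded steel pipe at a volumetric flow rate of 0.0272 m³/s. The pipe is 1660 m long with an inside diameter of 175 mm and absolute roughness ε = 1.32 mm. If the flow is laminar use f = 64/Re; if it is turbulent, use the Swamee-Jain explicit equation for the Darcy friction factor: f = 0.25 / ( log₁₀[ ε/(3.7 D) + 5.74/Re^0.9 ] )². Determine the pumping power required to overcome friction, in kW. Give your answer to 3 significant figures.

P ≈ 26.2 kW

Cross-sectional area A = πD²/4 = π(0.175)²/4 = 0.02405 m²; mean velocity V = Q/A = 0.0272/0.02405 = 1.131 m/s.
Reynolds number Re = ρVD/μ = 1260 · 1.131 · 0.175 / 0.492 = 506.8.
Re < 2300 → laminar flow, so f = 64/Re = 64/506.8 = 0.1263 (the turbulent correlation is not needed).
Darcy-Weisbach: ΔP = f(L/D)(ρV²/2) = 0.1263·(1660/0.175)·(1260·1.131²/2) = 0.1263·9486·805.6 = 9.651e+05 Pa.
Pumping power P = QΔP = 0.0272·9.651e+05 = 26250 W = 26.2 kW.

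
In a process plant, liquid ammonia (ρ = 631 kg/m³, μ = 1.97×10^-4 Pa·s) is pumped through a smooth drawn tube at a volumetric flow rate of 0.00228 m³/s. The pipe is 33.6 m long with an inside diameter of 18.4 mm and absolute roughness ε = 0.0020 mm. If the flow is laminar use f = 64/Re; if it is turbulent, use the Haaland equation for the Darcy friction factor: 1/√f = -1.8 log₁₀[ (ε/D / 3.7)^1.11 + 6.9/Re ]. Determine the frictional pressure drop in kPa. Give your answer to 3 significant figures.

ΔP ≈ 608 kPa

Cross-sectional area A = πD²/4 = π(0.0184)²/4 = 0.0002659 m²; mean velocity V = Q/A = 0.00228/0.0002659 = 8.575 m/s.
Reynolds number Re = ρVD/μ = 631 · 8.575 · 0.0184 / 0.000197 = 5.053e+05.
Re > 4000 → turbulent. Relative roughness ε/D = 2e-06/0.0184 = 0.000109. Haaland: 1/√f = -1.8 log₁₀[(0.000109/3.7)^1.11 + 6.9/5.053e+05] = -1.8 log₁₀[9.32e-06 + 1.37e-05] = 8.35, so f = 0.01434.
Darcy-Weisbach: ΔP = f(L/D)(ρV²/2) = 0.01434·(33.6/0.0184)·(631·8.575²/2) = 0.01434·1826·2.32e+04 = 6.076e+05 Pa.
ΔP = 6.076e+05 Pa = 608 kPa.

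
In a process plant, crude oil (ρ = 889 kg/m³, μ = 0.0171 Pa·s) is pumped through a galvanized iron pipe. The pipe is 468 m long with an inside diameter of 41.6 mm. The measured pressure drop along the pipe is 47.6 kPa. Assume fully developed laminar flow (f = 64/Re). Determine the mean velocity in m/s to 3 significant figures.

V ≈ 0.322 m/s

For laminar flow, f = 64/Re with Re = ρVD/μ, so Darcy-Weisbach reduces to ΔP = 32μLV/D². Solving for V: V = ΔP·D²/(32μL) = 4.76e+04·(0.0416)²/(32·0.0171·468) = 0.3217 m/s.
Check: Re = ρVD/μ = 889·0.3217·0.0416/0.0171 = 695.7 < 2300, so the laminar assumption holds.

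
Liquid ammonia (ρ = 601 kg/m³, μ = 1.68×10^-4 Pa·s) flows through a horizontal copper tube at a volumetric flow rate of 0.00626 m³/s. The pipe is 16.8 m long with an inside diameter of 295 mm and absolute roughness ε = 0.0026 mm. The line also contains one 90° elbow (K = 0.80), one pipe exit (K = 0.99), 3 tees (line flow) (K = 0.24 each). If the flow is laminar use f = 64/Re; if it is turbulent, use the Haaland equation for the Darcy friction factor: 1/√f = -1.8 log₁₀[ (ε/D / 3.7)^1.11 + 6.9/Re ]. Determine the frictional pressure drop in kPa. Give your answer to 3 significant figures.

ΔP ≈ 0.00891 kPa

Cross-sectional area A = πD²/4 = π(0.295)²/4 = 0.06835 m²; mean velocity V = Q/A = 0.00626/0.06835 = 0.09159 m/s.
Reynolds number Re = ρVD/μ = 601 · 0.09159 · 0.295 / 0.000168 = 9.666e+04.
Re > 4000 → turbulent. Relative roughness ε/D = 2.6e-06/0.295 = 8.81e-06. Haaland: 1/√f = -1.8 log₁₀[(8.81e-06/3.7)^1.11 + 6.9/9.666e+04] = -1.8 log₁₀[5.73e-07 + 7.14e-05] = 7.457, so f = 0.01798.
Total minor-loss coefficient ΣK = 1·0.8 + 1·0.99 + 3·0.24 = 2.51.
ΔP = [f·L/D + ΣK]·(ρV²/2) = [0.01798·16.8/0.295 + 2.51]·(601·0.09159²/2) = [1.024 + 2.51]·2.521 = 8.908 Pa.
ΔP = 8.908 Pa = 0.00891 kPa.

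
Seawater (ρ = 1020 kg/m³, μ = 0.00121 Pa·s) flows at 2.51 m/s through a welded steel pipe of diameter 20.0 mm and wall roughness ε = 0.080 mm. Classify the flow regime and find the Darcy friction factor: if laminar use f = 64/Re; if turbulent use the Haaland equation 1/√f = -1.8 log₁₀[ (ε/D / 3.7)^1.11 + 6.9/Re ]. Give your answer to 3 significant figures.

Re = ρVD/μ = 1020·2.51·0.02/0.00121 = 4.232e+04.
Re > 4000 → turbulent. ε/D = 8e-05/0.02 = 0.004; Haaland: 1/√f = -1.8 log₁₀[0.00051 + 0.000163] = 5.709, so f = 0.03068.

f ≈ 0.0307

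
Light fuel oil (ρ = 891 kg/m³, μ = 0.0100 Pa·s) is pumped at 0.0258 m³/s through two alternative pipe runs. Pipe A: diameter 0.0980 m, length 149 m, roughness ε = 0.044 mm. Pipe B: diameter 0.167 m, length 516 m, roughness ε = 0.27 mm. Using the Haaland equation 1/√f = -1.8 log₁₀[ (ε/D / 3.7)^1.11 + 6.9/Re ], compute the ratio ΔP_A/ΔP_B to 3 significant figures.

ΔP_A/ΔP_B ≈ 3.43

Pipe A: V = Q/A = 0.0258/0.007543 = 3.42 m/s; Re = 2.987e+04; ε/D = 0.000449; Haaland → f = 0.02437; ΔP_A = f(L/D)(ρV²/2) = 1.931e+05 Pa.
Pipe B: V = Q/A = 0.0258/0.0219 = 1.178 m/s; Re = 1.753e+04; ε/D = 0.00162; Haaland → f = 0.02947; ΔP_B = f(L/D)(ρV²/2) = 5.628e+04 Pa.
ΔP_A/ΔP_B = 1.931e+05/5.628e+04 = 3.43.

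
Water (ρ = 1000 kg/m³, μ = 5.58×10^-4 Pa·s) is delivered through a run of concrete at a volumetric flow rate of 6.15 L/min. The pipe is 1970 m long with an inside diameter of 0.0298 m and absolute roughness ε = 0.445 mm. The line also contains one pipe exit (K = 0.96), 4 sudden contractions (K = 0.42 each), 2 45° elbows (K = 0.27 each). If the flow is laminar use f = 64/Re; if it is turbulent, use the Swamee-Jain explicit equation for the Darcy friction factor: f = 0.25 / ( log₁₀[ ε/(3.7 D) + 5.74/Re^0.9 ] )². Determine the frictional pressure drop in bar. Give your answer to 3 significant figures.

ΔP ≈ 0.358 bar

Q = 6.15 L/min = 6.15/60000 = 0.0001025 m³/s.
Cross-sectional area A = πD²/4 = π(0.0298)²/4 = 0.0006975 m²; mean velocity V = Q/A = 0.0001025/0.0006975 = 0.147 m/s.
Reynolds number Re = ρVD/μ = 1000 · 0.147 · 0.0298 / 0.000558 = 7848.
Re > 4000 → turbulent. Relative roughness ε/D = 0.000445/0.0298 = 0.0149. Swamee-Jain: f = 0.25/(log₁₀[0.0149/3.7 + 5.74/7848^0.9])² = 0.25/(log₁₀[0.00404 + 0.00179])² = 0.25/(-2.234)² = 0.05007.
Total minor-loss coefficient ΣK = 1·0.96 + 4·0.42 + 2·0.27 = 3.18.
ΔP = [f·L/D + ΣK]·(ρV²/2) = [0.05007·1970/0.0298 + 3.18]·(1000·0.147²/2) = [3310 + 3.18]·10.8 = 3.578e+04 Pa.
ΔP = 3.578e+04 Pa = 0.358 bar.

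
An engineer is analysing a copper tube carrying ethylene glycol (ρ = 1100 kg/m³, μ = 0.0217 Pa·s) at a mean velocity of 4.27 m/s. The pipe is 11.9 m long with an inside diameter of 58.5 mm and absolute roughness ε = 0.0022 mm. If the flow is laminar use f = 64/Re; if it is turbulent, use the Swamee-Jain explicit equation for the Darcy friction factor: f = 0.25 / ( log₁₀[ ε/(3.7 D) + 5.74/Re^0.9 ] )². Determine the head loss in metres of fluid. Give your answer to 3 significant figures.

h_f ≈ 5.51 m

Reynolds number Re = ρVD/μ = 1100 · 4.27 · 0.0585 / 0.0217 = 1.266e+04.
Re > 4000 → turbulent. Relative roughness ε/D = 2.2e-06/0.0585 = 3.76e-05. Swamee-Jain: f = 0.25/(log₁₀[3.76e-05/3.7 + 5.74/1.266e+04^0.9])² = 0.25/(log₁₀[1.02e-05 + 0.00117])² = 0.25/(-2.93)² = 0.02913.
Darcy-Weisbach: ΔP = f(L/D)(ρV²/2) = 0.02913·(11.9/0.0585)·(1100·4.27²/2) = 0.02913·203.4·1.003e+04 = 5.942e+04 Pa.
Head loss h_f = ΔP/(ρg) = 5.942e+04/(1100·9.81) = 5.51 m.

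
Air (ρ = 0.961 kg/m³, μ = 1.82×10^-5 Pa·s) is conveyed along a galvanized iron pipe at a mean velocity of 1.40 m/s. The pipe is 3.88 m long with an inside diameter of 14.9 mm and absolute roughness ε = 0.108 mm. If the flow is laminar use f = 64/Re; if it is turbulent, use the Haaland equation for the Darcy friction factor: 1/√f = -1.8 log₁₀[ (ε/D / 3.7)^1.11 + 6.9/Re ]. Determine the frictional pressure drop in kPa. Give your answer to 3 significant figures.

Reynolds number Re = ρVD/μ = 0.961 · 1.4 · 0.0149 / 1.82e-05 = 1101.
Re < 2300 → laminar flow, so f = 64/Re = 64/1101 = 0.05811 (the turbulent correlation is not needed).
Darcy-Weisbach: ΔP = f(L/D)(ρV²/2) = 0.05811·(3.88/0.0149)·(0.961·1.4²/2) = 0.05811·260.4·0.9418 = 14.25 Pa.
ΔP = 14.25 Pa = 0.0142 kPa.

ΔP ≈ 0.0142 kPa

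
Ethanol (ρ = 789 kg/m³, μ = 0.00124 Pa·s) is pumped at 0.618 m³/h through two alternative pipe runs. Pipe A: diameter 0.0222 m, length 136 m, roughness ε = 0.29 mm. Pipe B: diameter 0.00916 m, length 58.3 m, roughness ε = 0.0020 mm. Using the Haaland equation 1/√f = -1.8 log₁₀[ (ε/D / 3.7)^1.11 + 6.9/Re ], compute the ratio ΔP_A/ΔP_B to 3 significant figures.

Pipe A: V = Q/A = 0.0001717/0.0003871 = 0.4435 m/s; Re = 6265; ε/D = 0.0131; Haaland → f = 0.04848; ΔP_A = f(L/D)(ρV²/2) = 2.305e+04 Pa.
Pipe B: V = Q/A = 0.0001717/6.59e-05 = 2.605 m/s; Re = 1.518e+04; ε/D = 0.000218; Haaland → f = 0.02794; ΔP_B = f(L/D)(ρV²/2) = 4.761e+05 Pa.
ΔP_A/ΔP_B = 2.305e+04/4.761e+05 = 0.0484.

ΔP_A/ΔP_B ≈ 0.0484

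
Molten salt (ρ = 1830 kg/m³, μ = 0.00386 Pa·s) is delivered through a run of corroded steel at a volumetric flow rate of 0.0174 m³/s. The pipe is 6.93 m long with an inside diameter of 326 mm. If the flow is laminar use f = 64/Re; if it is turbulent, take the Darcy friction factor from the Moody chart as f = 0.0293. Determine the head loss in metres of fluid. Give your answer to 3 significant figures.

h_f ≈ 0.00138 m

Cross-sectional area A = πD²/4 = π(0.326)²/4 = 0.08347 m²; mean velocity V = Q/A = 0.0174/0.08347 = 0.2085 m/s.
Reynolds number Re = ρVD/μ = 1830 · 0.2085 · 0.326 / 0.00386 = 3.222e+04.
Re > 4000 → turbulent; use the Moody-chart value f = 0.0293.
Darcy-Weisbach: ΔP = f(L/D)(ρV²/2) = 0.0293·(6.93/0.326)·(1830·0.2085²/2) = 0.0293·21.26·39.76 = 24.77 Pa.
Head loss h_f = ΔP/(ρg) = 24.77/(1830·9.81) = 0.00138 m.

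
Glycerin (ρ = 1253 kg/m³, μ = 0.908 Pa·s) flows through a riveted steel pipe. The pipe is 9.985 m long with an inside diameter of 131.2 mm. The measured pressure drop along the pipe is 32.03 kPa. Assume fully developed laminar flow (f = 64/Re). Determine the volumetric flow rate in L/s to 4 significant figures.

Q ≈ 25.69 L/s

For laminar flow, f = 64/Re with Re = ρVD/μ, so Darcy-Weisbach reduces to ΔP = 32μLV/D². Solving for V: V = ΔP·D²/(32μL) = 3.203e+04·(0.1312)²/(32·0.908·9.985) = 1.9 m/s.
Check: Re = ρVD/μ = 1253·1.9·0.1312/0.908 = 344.1 < 2300, so the laminar assumption holds.
Q = V·A = 1.9·(π/4·0.1312²) = 0.02569 m³/s = 25.69 L/s.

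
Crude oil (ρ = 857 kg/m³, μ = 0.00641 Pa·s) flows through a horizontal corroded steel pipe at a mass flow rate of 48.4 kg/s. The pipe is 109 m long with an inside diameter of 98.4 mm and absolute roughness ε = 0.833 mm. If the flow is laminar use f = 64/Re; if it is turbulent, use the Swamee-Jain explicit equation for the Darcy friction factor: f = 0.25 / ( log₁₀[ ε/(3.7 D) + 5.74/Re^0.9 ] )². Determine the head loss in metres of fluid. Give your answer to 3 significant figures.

A = πD²/4 = π(0.0984)²/4 = 0.007605 m²; mean velocity V = ṁ/(ρA) = 48.4/(857 · 0.007605) = 7.427 m/s.
Reynolds number Re = ρVD/μ = 857 · 7.427 · 0.0984 / 0.00641 = 9.77e+04.
Re > 4000 → turbulent. Relative roughness ε/D = 0.000833/0.0984 = 0.00847. Swamee-Jain: f = 0.25/(log₁₀[0.00847/3.7 + 5.74/9.77e+04^0.9])² = 0.25/(log₁₀[0.00229 + 0.000185])² = 0.25/(-2.607)² = 0.03679.
Darcy-Weisbach: ΔP = f(L/D)(ρV²/2) = 0.03679·(109/0.0984)·(857·7.427²/2) = 0.03679·1108·2.363e+04 = 9.632e+05 Pa.
Head loss h_f = ΔP/(ρg) = 9.632e+05/(857·9.81) = 115 m.

h_f ≈ 115 m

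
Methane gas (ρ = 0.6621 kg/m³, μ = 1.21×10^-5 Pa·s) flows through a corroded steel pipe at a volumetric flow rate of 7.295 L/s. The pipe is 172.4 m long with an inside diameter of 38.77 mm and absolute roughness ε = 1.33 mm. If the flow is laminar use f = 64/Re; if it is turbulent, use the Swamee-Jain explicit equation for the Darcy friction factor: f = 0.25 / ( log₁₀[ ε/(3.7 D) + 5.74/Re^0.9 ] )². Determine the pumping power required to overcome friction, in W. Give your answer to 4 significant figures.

P ≈ 26.07 W

Q = 7.295 L/s = 7.295/1000 = 0.007295 m³/s.
Cross-sectional area A = πD²/4 = π(0.03877)²/4 = 0.001181 m²; mean velocity V = Q/A = 0.007295/0.001181 = 6.179 m/s.
Reynolds number Re = ρVD/μ = 0.6621 · 6.179 · 0.03877 / 1.21e-05 = 1.311e+04.
Re > 4000 → turbulent. Relative roughness ε/D = 0.00133/0.03877 = 0.0343. Swamee-Jain: f = 0.25/(log₁₀[0.0343/3.7 + 5.74/1.311e+04^0.9])² = 0.25/(log₁₀[0.00927 + 0.00113])² = 0.25/(-1.983)² = 0.06358.
Darcy-Weisbach: ΔP = f(L/D)(ρV²/2) = 0.06358·(172.4/0.03877)·(0.6621·6.179²/2) = 0.06358·4447·12.64 = 3574 Pa.
Pumping power P = QΔP = 0.007295·3574 = 26.073 W = 26.07 W.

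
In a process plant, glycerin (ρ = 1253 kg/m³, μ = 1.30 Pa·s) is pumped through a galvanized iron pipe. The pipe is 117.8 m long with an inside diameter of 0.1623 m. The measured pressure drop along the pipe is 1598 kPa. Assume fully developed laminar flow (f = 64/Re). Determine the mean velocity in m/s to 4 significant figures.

For laminar flow, f = 64/Re with Re = ρVD/μ, so Darcy-Weisbach reduces to ΔP = 32μLV/D². Solving for V: V = ΔP·D²/(32μL) = 1.598e+06·(0.1623)²/(32·1.3·117.8) = 8.59 m/s.
Check: Re = ρVD/μ = 1253·8.59·0.1623/1.3 = 1344 < 2300, so the laminar assumption holds.

V ≈ 8.590 m/s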